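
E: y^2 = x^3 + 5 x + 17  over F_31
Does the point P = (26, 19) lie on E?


Check whether y^2 = x^3 + 5 x + 17 (mod 31) for (x, y) = (26, 19).
LHS: y^2 = 19^2 mod 31 = 20
RHS: x^3 + 5 x + 17 = 26^3 + 5*26 + 17 mod 31 = 22
LHS != RHS

No, not on the curve


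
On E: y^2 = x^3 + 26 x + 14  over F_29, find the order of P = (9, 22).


Compute successive multiples of P until we hit O:
  1P = (9, 22)
  2P = (6, 26)
  3P = (19, 1)
  4P = (26, 5)
  5P = (24, 22)
  6P = (25, 7)
  7P = (8, 26)
  8P = (28, 25)
  ... (continuing to 27P)
  27P = O

ord(P) = 27


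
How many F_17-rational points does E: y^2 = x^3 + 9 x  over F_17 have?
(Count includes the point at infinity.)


For each x in F_17, count y with y^2 = x^3 + 9 x + 0 mod 17:
  x = 0: RHS = 0, y in [0]  -> 1 point(s)
  x = 2: RHS = 9, y in [3, 14]  -> 2 point(s)
  x = 4: RHS = 15, y in [7, 10]  -> 2 point(s)
  x = 5: RHS = 0, y in [0]  -> 1 point(s)
  x = 6: RHS = 15, y in [7, 10]  -> 2 point(s)
  x = 7: RHS = 15, y in [7, 10]  -> 2 point(s)
  x = 10: RHS = 2, y in [6, 11]  -> 2 point(s)
  x = 11: RHS = 2, y in [6, 11]  -> 2 point(s)
  x = 12: RHS = 0, y in [0]  -> 1 point(s)
  x = 13: RHS = 2, y in [6, 11]  -> 2 point(s)
  x = 15: RHS = 8, y in [5, 12]  -> 2 point(s)
Affine points: 19. Add the point at infinity: total = 20.

#E(F_17) = 20


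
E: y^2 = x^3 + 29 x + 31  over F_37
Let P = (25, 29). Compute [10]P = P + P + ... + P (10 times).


k = 10 = 1010_2 (binary, LSB first: 0101)
Double-and-add from P = (25, 29):
  bit 0 = 0: acc unchanged = O
  bit 1 = 1: acc = O + (14, 31) = (14, 31)
  bit 2 = 0: acc unchanged = (14, 31)
  bit 3 = 1: acc = (14, 31) + (20, 29) = (36, 1)

10P = (36, 1)


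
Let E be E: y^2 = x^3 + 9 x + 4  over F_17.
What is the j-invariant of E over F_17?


Delta = -16(4 a^3 + 27 b^2) mod 17 = 16
-1728 * (4 a)^3 = -1728 * (4*9)^3 mod 17 = 14
j = 14 * 16^(-1) mod 17 = 3

j = 3 (mod 17)


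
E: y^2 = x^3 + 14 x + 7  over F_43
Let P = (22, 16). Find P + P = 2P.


Doubling: s = (3 x1^2 + a) / (2 y1)
s = (3*22^2 + 14) / (2*16) mod 43 = 27
x3 = s^2 - 2 x1 mod 43 = 27^2 - 2*22 = 40
y3 = s (x1 - x3) - y1 mod 43 = 27 * (22 - 40) - 16 = 14

2P = (40, 14)


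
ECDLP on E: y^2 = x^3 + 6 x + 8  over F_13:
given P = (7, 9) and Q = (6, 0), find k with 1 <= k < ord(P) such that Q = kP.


Enumerate multiples of P until we hit Q = (6, 0):
  1P = (7, 9)
  2P = (3, 12)
  3P = (6, 0)
Match found at i = 3.

k = 3


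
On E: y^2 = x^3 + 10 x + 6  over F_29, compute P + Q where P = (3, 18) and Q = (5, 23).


P != Q, so use the chord formula.
s = (y2 - y1) / (x2 - x1) = (5) / (2) mod 29 = 17
x3 = s^2 - x1 - x2 mod 29 = 17^2 - 3 - 5 = 20
y3 = s (x1 - x3) - y1 mod 29 = 17 * (3 - 20) - 18 = 12

P + Q = (20, 12)


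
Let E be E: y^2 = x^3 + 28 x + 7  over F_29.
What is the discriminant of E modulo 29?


4 a^3 + 27 b^2 = 4*28^3 + 27*7^2 = 87808 + 1323 = 89131
Delta = -16 * (89131) = -1426096
Delta mod 29 = 8

Delta = 8 (mod 29)


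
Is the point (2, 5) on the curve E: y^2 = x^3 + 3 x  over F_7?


Check whether y^2 = x^3 + 3 x + 0 (mod 7) for (x, y) = (2, 5).
LHS: y^2 = 5^2 mod 7 = 4
RHS: x^3 + 3 x + 0 = 2^3 + 3*2 + 0 mod 7 = 0
LHS != RHS

No, not on the curve


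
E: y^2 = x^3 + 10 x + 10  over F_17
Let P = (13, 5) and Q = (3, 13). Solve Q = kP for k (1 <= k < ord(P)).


Enumerate multiples of P until we hit Q = (3, 13):
  1P = (13, 5)
  2P = (9, 8)
  3P = (3, 13)
Match found at i = 3.

k = 3


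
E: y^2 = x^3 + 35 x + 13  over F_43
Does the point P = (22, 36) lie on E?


Check whether y^2 = x^3 + 35 x + 13 (mod 43) for (x, y) = (22, 36).
LHS: y^2 = 36^2 mod 43 = 6
RHS: x^3 + 35 x + 13 = 22^3 + 35*22 + 13 mod 43 = 36
LHS != RHS

No, not on the curve


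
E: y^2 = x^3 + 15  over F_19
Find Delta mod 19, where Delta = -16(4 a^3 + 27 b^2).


4 a^3 + 27 b^2 = 4*0^3 + 27*15^2 = 0 + 6075 = 6075
Delta = -16 * (6075) = -97200
Delta mod 19 = 4

Delta = 4 (mod 19)


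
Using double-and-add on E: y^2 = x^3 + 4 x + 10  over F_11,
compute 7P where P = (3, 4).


k = 7 = 111_2 (binary, LSB first: 111)
Double-and-add from P = (3, 4):
  bit 0 = 1: acc = O + (3, 4) = (3, 4)
  bit 1 = 1: acc = (3, 4) + (3, 7) = O
  bit 2 = 1: acc = O + (3, 4) = (3, 4)

7P = (3, 4)


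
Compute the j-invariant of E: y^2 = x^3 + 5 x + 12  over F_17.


Delta = -16(4 a^3 + 27 b^2) mod 17 = 2
-1728 * (4 a)^3 = -1728 * (4*5)^3 mod 17 = 9
j = 9 * 2^(-1) mod 17 = 13

j = 13 (mod 17)


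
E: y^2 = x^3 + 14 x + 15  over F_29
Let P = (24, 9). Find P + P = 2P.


Doubling: s = (3 x1^2 + a) / (2 y1)
s = (3*24^2 + 14) / (2*9) mod 29 = 13
x3 = s^2 - 2 x1 mod 29 = 13^2 - 2*24 = 5
y3 = s (x1 - x3) - y1 mod 29 = 13 * (24 - 5) - 9 = 6

2P = (5, 6)


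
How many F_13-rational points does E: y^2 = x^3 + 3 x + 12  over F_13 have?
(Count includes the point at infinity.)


For each x in F_13, count y with y^2 = x^3 + 3 x + 12 mod 13:
  x = 0: RHS = 12, y in [5, 8]  -> 2 point(s)
  x = 1: RHS = 3, y in [4, 9]  -> 2 point(s)
  x = 2: RHS = 0, y in [0]  -> 1 point(s)
  x = 3: RHS = 9, y in [3, 10]  -> 2 point(s)
  x = 4: RHS = 10, y in [6, 7]  -> 2 point(s)
  x = 5: RHS = 9, y in [3, 10]  -> 2 point(s)
  x = 6: RHS = 12, y in [5, 8]  -> 2 point(s)
  x = 7: RHS = 12, y in [5, 8]  -> 2 point(s)
  x = 9: RHS = 1, y in [1, 12]  -> 2 point(s)
Affine points: 17. Add the point at infinity: total = 18.

#E(F_13) = 18


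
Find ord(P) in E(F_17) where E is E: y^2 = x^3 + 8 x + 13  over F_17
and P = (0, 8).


Compute successive multiples of P until we hit O:
  1P = (0, 8)
  2P = (13, 11)
  3P = (12, 1)
  4P = (9, 10)
  5P = (7, 15)
  6P = (11, 15)
  7P = (5, 12)
  8P = (14, 8)
  ... (continuing to 21P)
  21P = O

ord(P) = 21


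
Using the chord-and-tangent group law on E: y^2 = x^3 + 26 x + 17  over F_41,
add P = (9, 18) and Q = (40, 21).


P != Q, so use the chord formula.
s = (y2 - y1) / (x2 - x1) = (3) / (31) mod 41 = 12
x3 = s^2 - x1 - x2 mod 41 = 12^2 - 9 - 40 = 13
y3 = s (x1 - x3) - y1 mod 41 = 12 * (9 - 13) - 18 = 16

P + Q = (13, 16)


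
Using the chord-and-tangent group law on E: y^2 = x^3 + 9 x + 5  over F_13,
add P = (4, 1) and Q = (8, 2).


P != Q, so use the chord formula.
s = (y2 - y1) / (x2 - x1) = (1) / (4) mod 13 = 10
x3 = s^2 - x1 - x2 mod 13 = 10^2 - 4 - 8 = 10
y3 = s (x1 - x3) - y1 mod 13 = 10 * (4 - 10) - 1 = 4

P + Q = (10, 4)


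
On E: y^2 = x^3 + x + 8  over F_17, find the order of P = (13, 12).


Compute successive multiples of P until we hit O:
  1P = (13, 12)
  2P = (6, 3)
  3P = (0, 12)
  4P = (4, 5)
  5P = (9, 10)
  6P = (8, 16)
  7P = (15, 10)
  8P = (7, 16)
  ... (continuing to 25P)
  25P = O

ord(P) = 25


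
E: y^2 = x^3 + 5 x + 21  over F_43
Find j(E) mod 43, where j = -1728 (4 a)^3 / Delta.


Delta = -16(4 a^3 + 27 b^2) mod 43 = 19
-1728 * (4 a)^3 = -1728 * (4*5)^3 mod 43 = 27
j = 27 * 19^(-1) mod 43 = 15

j = 15 (mod 43)


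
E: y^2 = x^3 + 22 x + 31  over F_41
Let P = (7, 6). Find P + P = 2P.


Doubling: s = (3 x1^2 + a) / (2 y1)
s = (3*7^2 + 22) / (2*6) mod 41 = 38
x3 = s^2 - 2 x1 mod 41 = 38^2 - 2*7 = 36
y3 = s (x1 - x3) - y1 mod 41 = 38 * (7 - 36) - 6 = 40

2P = (36, 40)


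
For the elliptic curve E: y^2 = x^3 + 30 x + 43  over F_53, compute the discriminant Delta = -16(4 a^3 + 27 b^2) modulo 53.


4 a^3 + 27 b^2 = 4*30^3 + 27*43^2 = 108000 + 49923 = 157923
Delta = -16 * (157923) = -2526768
Delta mod 53 = 7

Delta = 7 (mod 53)


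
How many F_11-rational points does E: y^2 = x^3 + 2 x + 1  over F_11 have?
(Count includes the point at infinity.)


For each x in F_11, count y with y^2 = x^3 + 2 x + 1 mod 11:
  x = 0: RHS = 1, y in [1, 10]  -> 2 point(s)
  x = 1: RHS = 4, y in [2, 9]  -> 2 point(s)
  x = 3: RHS = 1, y in [1, 10]  -> 2 point(s)
  x = 5: RHS = 4, y in [2, 9]  -> 2 point(s)
  x = 6: RHS = 9, y in [3, 8]  -> 2 point(s)
  x = 8: RHS = 1, y in [1, 10]  -> 2 point(s)
  x = 9: RHS = 0, y in [0]  -> 1 point(s)
  x = 10: RHS = 9, y in [3, 8]  -> 2 point(s)
Affine points: 15. Add the point at infinity: total = 16.

#E(F_11) = 16


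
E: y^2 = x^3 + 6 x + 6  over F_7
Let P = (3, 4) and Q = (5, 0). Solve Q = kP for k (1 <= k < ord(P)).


Enumerate multiples of P until we hit Q = (5, 0):
  1P = (3, 4)
  2P = (5, 0)
Match found at i = 2.

k = 2


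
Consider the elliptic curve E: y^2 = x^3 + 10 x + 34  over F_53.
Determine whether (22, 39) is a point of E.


Check whether y^2 = x^3 + 10 x + 34 (mod 53) for (x, y) = (22, 39).
LHS: y^2 = 39^2 mod 53 = 37
RHS: x^3 + 10 x + 34 = 22^3 + 10*22 + 34 mod 53 = 37
LHS = RHS

Yes, on the curve


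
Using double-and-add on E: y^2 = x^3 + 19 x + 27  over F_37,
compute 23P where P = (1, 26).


k = 23 = 10111_2 (binary, LSB first: 11101)
Double-and-add from P = (1, 26):
  bit 0 = 1: acc = O + (1, 26) = (1, 26)
  bit 1 = 1: acc = (1, 26) + (36, 9) = (26, 2)
  bit 2 = 1: acc = (26, 2) + (14, 22) = (8, 5)
  bit 3 = 0: acc unchanged = (8, 5)
  bit 4 = 1: acc = (8, 5) + (3, 0) = (27, 13)

23P = (27, 13)


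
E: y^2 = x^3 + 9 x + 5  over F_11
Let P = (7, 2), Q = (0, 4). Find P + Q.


P != Q, so use the chord formula.
s = (y2 - y1) / (x2 - x1) = (2) / (4) mod 11 = 6
x3 = s^2 - x1 - x2 mod 11 = 6^2 - 7 - 0 = 7
y3 = s (x1 - x3) - y1 mod 11 = 6 * (7 - 7) - 2 = 9

P + Q = (7, 9)


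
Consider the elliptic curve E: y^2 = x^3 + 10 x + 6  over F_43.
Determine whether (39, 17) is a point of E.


Check whether y^2 = x^3 + 10 x + 6 (mod 43) for (x, y) = (39, 17).
LHS: y^2 = 17^2 mod 43 = 31
RHS: x^3 + 10 x + 6 = 39^3 + 10*39 + 6 mod 43 = 31
LHS = RHS

Yes, on the curve


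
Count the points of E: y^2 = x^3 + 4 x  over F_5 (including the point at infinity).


For each x in F_5, count y with y^2 = x^3 + 4 x + 0 mod 5:
  x = 0: RHS = 0, y in [0]  -> 1 point(s)
  x = 1: RHS = 0, y in [0]  -> 1 point(s)
  x = 2: RHS = 1, y in [1, 4]  -> 2 point(s)
  x = 3: RHS = 4, y in [2, 3]  -> 2 point(s)
  x = 4: RHS = 0, y in [0]  -> 1 point(s)
Affine points: 7. Add the point at infinity: total = 8.

#E(F_5) = 8


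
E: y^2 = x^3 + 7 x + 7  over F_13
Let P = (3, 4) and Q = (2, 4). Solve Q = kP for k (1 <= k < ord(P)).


Enumerate multiples of P until we hit Q = (2, 4):
  1P = (3, 4)
  2P = (8, 4)
  3P = (2, 9)
  4P = (7, 3)
  5P = (12, 8)
  6P = (12, 5)
  7P = (7, 10)
  8P = (2, 4)
Match found at i = 8.

k = 8


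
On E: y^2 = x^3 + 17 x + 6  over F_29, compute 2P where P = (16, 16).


Doubling: s = (3 x1^2 + a) / (2 y1)
s = (3*16^2 + 17) / (2*16) mod 29 = 20
x3 = s^2 - 2 x1 mod 29 = 20^2 - 2*16 = 20
y3 = s (x1 - x3) - y1 mod 29 = 20 * (16 - 20) - 16 = 20

2P = (20, 20)


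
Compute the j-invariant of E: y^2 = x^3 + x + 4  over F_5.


Delta = -16(4 a^3 + 27 b^2) mod 5 = 4
-1728 * (4 a)^3 = -1728 * (4*1)^3 mod 5 = 3
j = 3 * 4^(-1) mod 5 = 2

j = 2 (mod 5)


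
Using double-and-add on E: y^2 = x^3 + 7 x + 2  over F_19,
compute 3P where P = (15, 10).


k = 3 = 11_2 (binary, LSB first: 11)
Double-and-add from P = (15, 10):
  bit 0 = 1: acc = O + (15, 10) = (15, 10)
  bit 1 = 1: acc = (15, 10) + (12, 3) = (8, 0)

3P = (8, 0)


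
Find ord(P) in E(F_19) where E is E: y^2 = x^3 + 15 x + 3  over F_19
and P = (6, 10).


Compute successive multiples of P until we hit O:
  1P = (6, 10)
  2P = (12, 12)
  3P = (18, 5)
  4P = (18, 14)
  5P = (12, 7)
  6P = (6, 9)
  7P = O

ord(P) = 7


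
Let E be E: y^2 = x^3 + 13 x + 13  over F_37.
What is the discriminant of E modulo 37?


4 a^3 + 27 b^2 = 4*13^3 + 27*13^2 = 8788 + 4563 = 13351
Delta = -16 * (13351) = -213616
Delta mod 37 = 22

Delta = 22 (mod 37)


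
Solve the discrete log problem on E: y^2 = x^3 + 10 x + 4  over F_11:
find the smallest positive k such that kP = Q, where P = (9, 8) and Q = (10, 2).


Enumerate multiples of P until we hit Q = (10, 2):
  1P = (9, 8)
  2P = (4, 3)
  3P = (10, 2)
Match found at i = 3.

k = 3


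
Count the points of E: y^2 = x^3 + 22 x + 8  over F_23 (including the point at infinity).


For each x in F_23, count y with y^2 = x^3 + 22 x + 8 mod 23:
  x = 0: RHS = 8, y in [10, 13]  -> 2 point(s)
  x = 1: RHS = 8, y in [10, 13]  -> 2 point(s)
  x = 3: RHS = 9, y in [3, 20]  -> 2 point(s)
  x = 5: RHS = 13, y in [6, 17]  -> 2 point(s)
  x = 8: RHS = 6, y in [11, 12]  -> 2 point(s)
  x = 10: RHS = 9, y in [3, 20]  -> 2 point(s)
  x = 14: RHS = 1, y in [1, 22]  -> 2 point(s)
  x = 18: RHS = 3, y in [7, 16]  -> 2 point(s)
  x = 21: RHS = 2, y in [5, 18]  -> 2 point(s)
  x = 22: RHS = 8, y in [10, 13]  -> 2 point(s)
Affine points: 20. Add the point at infinity: total = 21.

#E(F_23) = 21


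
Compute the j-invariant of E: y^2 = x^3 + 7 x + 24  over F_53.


Delta = -16(4 a^3 + 27 b^2) mod 53 = 46
-1728 * (4 a)^3 = -1728 * (4*7)^3 mod 53 = 51
j = 51 * 46^(-1) mod 53 = 23

j = 23 (mod 53)


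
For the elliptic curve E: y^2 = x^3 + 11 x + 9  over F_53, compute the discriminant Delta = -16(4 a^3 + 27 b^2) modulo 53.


4 a^3 + 27 b^2 = 4*11^3 + 27*9^2 = 5324 + 2187 = 7511
Delta = -16 * (7511) = -120176
Delta mod 53 = 28

Delta = 28 (mod 53)


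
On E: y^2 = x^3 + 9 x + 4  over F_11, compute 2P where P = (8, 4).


k = 2 = 10_2 (binary, LSB first: 01)
Double-and-add from P = (8, 4):
  bit 0 = 0: acc unchanged = O
  bit 1 = 1: acc = O + (7, 6) = (7, 6)

2P = (7, 6)


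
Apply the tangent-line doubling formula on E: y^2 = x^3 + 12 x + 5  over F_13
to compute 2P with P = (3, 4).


Doubling: s = (3 x1^2 + a) / (2 y1)
s = (3*3^2 + 12) / (2*4) mod 13 = 0
x3 = s^2 - 2 x1 mod 13 = 0^2 - 2*3 = 7
y3 = s (x1 - x3) - y1 mod 13 = 0 * (3 - 7) - 4 = 9

2P = (7, 9)


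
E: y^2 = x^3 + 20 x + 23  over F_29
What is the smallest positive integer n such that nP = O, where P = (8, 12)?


Compute successive multiples of P until we hit O:
  1P = (8, 12)
  2P = (0, 20)
  3P = (22, 2)
  4P = (22, 27)
  5P = (0, 9)
  6P = (8, 17)
  7P = O

ord(P) = 7


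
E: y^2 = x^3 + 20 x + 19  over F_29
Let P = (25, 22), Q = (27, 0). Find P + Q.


P != Q, so use the chord formula.
s = (y2 - y1) / (x2 - x1) = (7) / (2) mod 29 = 18
x3 = s^2 - x1 - x2 mod 29 = 18^2 - 25 - 27 = 11
y3 = s (x1 - x3) - y1 mod 29 = 18 * (25 - 11) - 22 = 27

P + Q = (11, 27)


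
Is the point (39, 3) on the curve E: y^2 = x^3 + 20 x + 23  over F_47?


Check whether y^2 = x^3 + 20 x + 23 (mod 47) for (x, y) = (39, 3).
LHS: y^2 = 3^2 mod 47 = 9
RHS: x^3 + 20 x + 23 = 39^3 + 20*39 + 23 mod 47 = 9
LHS = RHS

Yes, on the curve


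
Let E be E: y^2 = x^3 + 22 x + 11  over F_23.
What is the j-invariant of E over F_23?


Delta = -16(4 a^3 + 27 b^2) mod 23 = 2
-1728 * (4 a)^3 = -1728 * (4*22)^3 mod 23 = 8
j = 8 * 2^(-1) mod 23 = 4

j = 4 (mod 23)


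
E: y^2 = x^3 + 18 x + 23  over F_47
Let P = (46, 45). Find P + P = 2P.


Doubling: s = (3 x1^2 + a) / (2 y1)
s = (3*46^2 + 18) / (2*45) mod 47 = 30
x3 = s^2 - 2 x1 mod 47 = 30^2 - 2*46 = 9
y3 = s (x1 - x3) - y1 mod 47 = 30 * (46 - 9) - 45 = 31

2P = (9, 31)


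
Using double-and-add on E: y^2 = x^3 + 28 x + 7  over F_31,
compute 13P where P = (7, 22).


k = 13 = 1101_2 (binary, LSB first: 1011)
Double-and-add from P = (7, 22):
  bit 0 = 1: acc = O + (7, 22) = (7, 22)
  bit 1 = 0: acc unchanged = (7, 22)
  bit 2 = 1: acc = (7, 22) + (3, 26) = (22, 24)
  bit 3 = 1: acc = (22, 24) + (1, 25) = (17, 23)

13P = (17, 23)


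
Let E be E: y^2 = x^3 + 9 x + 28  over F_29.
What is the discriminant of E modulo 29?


4 a^3 + 27 b^2 = 4*9^3 + 27*28^2 = 2916 + 21168 = 24084
Delta = -16 * (24084) = -385344
Delta mod 29 = 8

Delta = 8 (mod 29)


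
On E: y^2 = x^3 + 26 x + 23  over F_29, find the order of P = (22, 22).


Compute successive multiples of P until we hit O:
  1P = (22, 22)
  2P = (18, 28)
  3P = (13, 8)
  4P = (0, 9)
  5P = (14, 17)
  6P = (2, 5)
  7P = (10, 23)
  8P = (25, 0)
  ... (continuing to 16P)
  16P = O

ord(P) = 16


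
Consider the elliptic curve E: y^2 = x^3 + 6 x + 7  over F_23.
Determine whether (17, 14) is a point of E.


Check whether y^2 = x^3 + 6 x + 7 (mod 23) for (x, y) = (17, 14).
LHS: y^2 = 14^2 mod 23 = 12
RHS: x^3 + 6 x + 7 = 17^3 + 6*17 + 7 mod 23 = 8
LHS != RHS

No, not on the curve


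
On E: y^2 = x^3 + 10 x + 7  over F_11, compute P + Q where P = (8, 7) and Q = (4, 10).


P != Q, so use the chord formula.
s = (y2 - y1) / (x2 - x1) = (3) / (7) mod 11 = 2
x3 = s^2 - x1 - x2 mod 11 = 2^2 - 8 - 4 = 3
y3 = s (x1 - x3) - y1 mod 11 = 2 * (8 - 3) - 7 = 3

P + Q = (3, 3)


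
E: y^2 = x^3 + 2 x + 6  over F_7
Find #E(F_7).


For each x in F_7, count y with y^2 = x^3 + 2 x + 6 mod 7:
  x = 1: RHS = 2, y in [3, 4]  -> 2 point(s)
  x = 2: RHS = 4, y in [2, 5]  -> 2 point(s)
  x = 3: RHS = 4, y in [2, 5]  -> 2 point(s)
  x = 4: RHS = 1, y in [1, 6]  -> 2 point(s)
  x = 5: RHS = 1, y in [1, 6]  -> 2 point(s)
Affine points: 10. Add the point at infinity: total = 11.

#E(F_7) = 11


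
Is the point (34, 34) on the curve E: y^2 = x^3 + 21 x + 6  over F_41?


Check whether y^2 = x^3 + 21 x + 6 (mod 41) for (x, y) = (34, 34).
LHS: y^2 = 34^2 mod 41 = 8
RHS: x^3 + 21 x + 6 = 34^3 + 21*34 + 6 mod 41 = 8
LHS = RHS

Yes, on the curve


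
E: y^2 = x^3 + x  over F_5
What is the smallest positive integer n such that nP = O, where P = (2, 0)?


Compute successive multiples of P until we hit O:
  1P = (2, 0)
  2P = O

ord(P) = 2


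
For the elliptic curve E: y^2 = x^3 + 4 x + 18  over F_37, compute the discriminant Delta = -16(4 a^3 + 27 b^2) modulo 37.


4 a^3 + 27 b^2 = 4*4^3 + 27*18^2 = 256 + 8748 = 9004
Delta = -16 * (9004) = -144064
Delta mod 37 = 14

Delta = 14 (mod 37)


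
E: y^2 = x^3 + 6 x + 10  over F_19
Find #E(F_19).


For each x in F_19, count y with y^2 = x^3 + 6 x + 10 mod 19:
  x = 1: RHS = 17, y in [6, 13]  -> 2 point(s)
  x = 2: RHS = 11, y in [7, 12]  -> 2 point(s)
  x = 3: RHS = 17, y in [6, 13]  -> 2 point(s)
  x = 8: RHS = 0, y in [0]  -> 1 point(s)
  x = 10: RHS = 6, y in [5, 14]  -> 2 point(s)
  x = 11: RHS = 1, y in [1, 18]  -> 2 point(s)
  x = 12: RHS = 5, y in [9, 10]  -> 2 point(s)
  x = 13: RHS = 5, y in [9, 10]  -> 2 point(s)
  x = 14: RHS = 7, y in [8, 11]  -> 2 point(s)
  x = 15: RHS = 17, y in [6, 13]  -> 2 point(s)
  x = 17: RHS = 9, y in [3, 16]  -> 2 point(s)
Affine points: 21. Add the point at infinity: total = 22.

#E(F_19) = 22


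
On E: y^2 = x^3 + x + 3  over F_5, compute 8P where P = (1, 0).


k = 8 = 1000_2 (binary, LSB first: 0001)
Double-and-add from P = (1, 0):
  bit 0 = 0: acc unchanged = O
  bit 1 = 0: acc unchanged = O
  bit 2 = 0: acc unchanged = O
  bit 3 = 1: acc = O + O = O

8P = O


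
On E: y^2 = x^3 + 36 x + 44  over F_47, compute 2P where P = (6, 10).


Doubling: s = (3 x1^2 + a) / (2 y1)
s = (3*6^2 + 36) / (2*10) mod 47 = 26
x3 = s^2 - 2 x1 mod 47 = 26^2 - 2*6 = 6
y3 = s (x1 - x3) - y1 mod 47 = 26 * (6 - 6) - 10 = 37

2P = (6, 37)


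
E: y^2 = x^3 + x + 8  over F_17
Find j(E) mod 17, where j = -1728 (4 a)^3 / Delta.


Delta = -16(4 a^3 + 27 b^2) mod 17 = 15
-1728 * (4 a)^3 = -1728 * (4*1)^3 mod 17 = 10
j = 10 * 15^(-1) mod 17 = 12

j = 12 (mod 17)


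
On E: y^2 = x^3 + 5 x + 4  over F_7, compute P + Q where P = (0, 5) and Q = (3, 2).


P != Q, so use the chord formula.
s = (y2 - y1) / (x2 - x1) = (4) / (3) mod 7 = 6
x3 = s^2 - x1 - x2 mod 7 = 6^2 - 0 - 3 = 5
y3 = s (x1 - x3) - y1 mod 7 = 6 * (0 - 5) - 5 = 0

P + Q = (5, 0)


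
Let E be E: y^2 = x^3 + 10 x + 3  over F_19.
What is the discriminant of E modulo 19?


4 a^3 + 27 b^2 = 4*10^3 + 27*3^2 = 4000 + 243 = 4243
Delta = -16 * (4243) = -67888
Delta mod 19 = 18

Delta = 18 (mod 19)


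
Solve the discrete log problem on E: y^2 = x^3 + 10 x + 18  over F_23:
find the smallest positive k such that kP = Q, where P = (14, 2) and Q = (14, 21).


Enumerate multiples of P until we hit Q = (14, 21):
  1P = (14, 2)
  2P = (18, 21)
  3P = (15, 22)
  4P = (3, 11)
  5P = (8, 14)
  6P = (5, 3)
  7P = (6, 15)
  8P = (6, 8)
  9P = (5, 20)
  10P = (8, 9)
  11P = (3, 12)
  12P = (15, 1)
  13P = (18, 2)
  14P = (14, 21)
Match found at i = 14.

k = 14


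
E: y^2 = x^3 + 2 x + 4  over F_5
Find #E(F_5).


For each x in F_5, count y with y^2 = x^3 + 2 x + 4 mod 5:
  x = 0: RHS = 4, y in [2, 3]  -> 2 point(s)
  x = 2: RHS = 1, y in [1, 4]  -> 2 point(s)
  x = 4: RHS = 1, y in [1, 4]  -> 2 point(s)
Affine points: 6. Add the point at infinity: total = 7.

#E(F_5) = 7


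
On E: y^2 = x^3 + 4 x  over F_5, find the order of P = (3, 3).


Compute successive multiples of P until we hit O:
  1P = (3, 3)
  2P = (0, 0)
  3P = (3, 2)
  4P = O

ord(P) = 4


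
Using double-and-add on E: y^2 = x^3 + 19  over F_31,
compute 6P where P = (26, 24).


k = 6 = 110_2 (binary, LSB first: 011)
Double-and-add from P = (26, 24):
  bit 0 = 0: acc unchanged = O
  bit 1 = 1: acc = O + (30, 24) = (30, 24)
  bit 2 = 1: acc = (30, 24) + (6, 24) = (26, 7)

6P = (26, 7)


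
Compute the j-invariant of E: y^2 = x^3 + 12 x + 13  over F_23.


Delta = -16(4 a^3 + 27 b^2) mod 23 = 9
-1728 * (4 a)^3 = -1728 * (4*12)^3 mod 23 = 22
j = 22 * 9^(-1) mod 23 = 5

j = 5 (mod 23)


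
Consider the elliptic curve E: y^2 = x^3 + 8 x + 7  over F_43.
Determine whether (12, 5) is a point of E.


Check whether y^2 = x^3 + 8 x + 7 (mod 43) for (x, y) = (12, 5).
LHS: y^2 = 5^2 mod 43 = 25
RHS: x^3 + 8 x + 7 = 12^3 + 8*12 + 7 mod 43 = 25
LHS = RHS

Yes, on the curve


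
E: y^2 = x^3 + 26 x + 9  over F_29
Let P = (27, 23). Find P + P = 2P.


Doubling: s = (3 x1^2 + a) / (2 y1)
s = (3*27^2 + 26) / (2*23) mod 29 = 21
x3 = s^2 - 2 x1 mod 29 = 21^2 - 2*27 = 10
y3 = s (x1 - x3) - y1 mod 29 = 21 * (27 - 10) - 23 = 15

2P = (10, 15)


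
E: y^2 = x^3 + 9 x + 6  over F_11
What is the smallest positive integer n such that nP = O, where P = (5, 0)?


Compute successive multiples of P until we hit O:
  1P = (5, 0)
  2P = O

ord(P) = 2


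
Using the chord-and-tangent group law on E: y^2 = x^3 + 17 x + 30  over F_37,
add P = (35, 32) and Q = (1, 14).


P != Q, so use the chord formula.
s = (y2 - y1) / (x2 - x1) = (19) / (3) mod 37 = 31
x3 = s^2 - x1 - x2 mod 37 = 31^2 - 35 - 1 = 0
y3 = s (x1 - x3) - y1 mod 37 = 31 * (35 - 0) - 32 = 17

P + Q = (0, 17)


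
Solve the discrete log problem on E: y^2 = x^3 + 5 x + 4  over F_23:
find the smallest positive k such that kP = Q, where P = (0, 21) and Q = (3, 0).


Enumerate multiples of P until we hit Q = (3, 0):
  1P = (0, 21)
  2P = (3, 0)
Match found at i = 2.

k = 2


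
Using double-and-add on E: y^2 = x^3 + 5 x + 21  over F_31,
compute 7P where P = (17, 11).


k = 7 = 111_2 (binary, LSB first: 111)
Double-and-add from P = (17, 11):
  bit 0 = 1: acc = O + (17, 11) = (17, 11)
  bit 1 = 1: acc = (17, 11) + (6, 22) = (9, 12)
  bit 2 = 1: acc = (9, 12) + (21, 5) = (5, 27)

7P = (5, 27)


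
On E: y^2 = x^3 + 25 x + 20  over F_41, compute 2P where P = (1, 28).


Doubling: s = (3 x1^2 + a) / (2 y1)
s = (3*1^2 + 25) / (2*28) mod 41 = 21
x3 = s^2 - 2 x1 mod 41 = 21^2 - 2*1 = 29
y3 = s (x1 - x3) - y1 mod 41 = 21 * (1 - 29) - 28 = 40

2P = (29, 40)


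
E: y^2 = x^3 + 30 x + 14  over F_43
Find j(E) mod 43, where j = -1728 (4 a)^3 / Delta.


Delta = -16(4 a^3 + 27 b^2) mod 43 = 36
-1728 * (4 a)^3 = -1728 * (4*30)^3 mod 43 = 27
j = 27 * 36^(-1) mod 43 = 33

j = 33 (mod 43)


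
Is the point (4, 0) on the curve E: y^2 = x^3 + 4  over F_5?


Check whether y^2 = x^3 + 0 x + 4 (mod 5) for (x, y) = (4, 0).
LHS: y^2 = 0^2 mod 5 = 0
RHS: x^3 + 0 x + 4 = 4^3 + 0*4 + 4 mod 5 = 3
LHS != RHS

No, not on the curve


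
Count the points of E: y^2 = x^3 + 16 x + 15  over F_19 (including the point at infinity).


For each x in F_19, count y with y^2 = x^3 + 16 x + 15 mod 19:
  x = 2: RHS = 17, y in [6, 13]  -> 2 point(s)
  x = 5: RHS = 11, y in [7, 12]  -> 2 point(s)
  x = 6: RHS = 4, y in [2, 17]  -> 2 point(s)
  x = 8: RHS = 9, y in [3, 16]  -> 2 point(s)
  x = 10: RHS = 16, y in [4, 15]  -> 2 point(s)
  x = 12: RHS = 16, y in [4, 15]  -> 2 point(s)
  x = 13: RHS = 7, y in [8, 11]  -> 2 point(s)
  x = 14: RHS = 0, y in [0]  -> 1 point(s)
  x = 15: RHS = 1, y in [1, 18]  -> 2 point(s)
  x = 16: RHS = 16, y in [4, 15]  -> 2 point(s)
  x = 18: RHS = 17, y in [6, 13]  -> 2 point(s)
Affine points: 21. Add the point at infinity: total = 22.

#E(F_19) = 22


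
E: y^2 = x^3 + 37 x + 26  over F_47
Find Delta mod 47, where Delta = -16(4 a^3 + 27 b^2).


4 a^3 + 27 b^2 = 4*37^3 + 27*26^2 = 202612 + 18252 = 220864
Delta = -16 * (220864) = -3533824
Delta mod 47 = 12

Delta = 12 (mod 47)


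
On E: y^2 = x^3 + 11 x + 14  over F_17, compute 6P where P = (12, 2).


k = 6 = 110_2 (binary, LSB first: 011)
Double-and-add from P = (12, 2):
  bit 0 = 0: acc unchanged = O
  bit 1 = 1: acc = O + (9, 3) = (9, 3)
  bit 2 = 1: acc = (9, 3) + (8, 11) = (13, 12)

6P = (13, 12)


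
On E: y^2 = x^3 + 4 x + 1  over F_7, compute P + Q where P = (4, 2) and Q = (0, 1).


P != Q, so use the chord formula.
s = (y2 - y1) / (x2 - x1) = (6) / (3) mod 7 = 2
x3 = s^2 - x1 - x2 mod 7 = 2^2 - 4 - 0 = 0
y3 = s (x1 - x3) - y1 mod 7 = 2 * (4 - 0) - 2 = 6

P + Q = (0, 6)


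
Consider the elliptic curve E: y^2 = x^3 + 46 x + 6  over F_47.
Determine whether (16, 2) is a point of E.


Check whether y^2 = x^3 + 46 x + 6 (mod 47) for (x, y) = (16, 2).
LHS: y^2 = 2^2 mod 47 = 4
RHS: x^3 + 46 x + 6 = 16^3 + 46*16 + 6 mod 47 = 44
LHS != RHS

No, not on the curve


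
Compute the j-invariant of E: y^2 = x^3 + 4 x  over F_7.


Delta = -16(4 a^3 + 27 b^2) mod 7 = 6
-1728 * (4 a)^3 = -1728 * (4*4)^3 mod 7 = 1
j = 1 * 6^(-1) mod 7 = 6

j = 6 (mod 7)


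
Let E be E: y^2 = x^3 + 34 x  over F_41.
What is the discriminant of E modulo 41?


4 a^3 + 27 b^2 = 4*34^3 + 27*0^2 = 157216 + 0 = 157216
Delta = -16 * (157216) = -2515456
Delta mod 41 = 17

Delta = 17 (mod 41)


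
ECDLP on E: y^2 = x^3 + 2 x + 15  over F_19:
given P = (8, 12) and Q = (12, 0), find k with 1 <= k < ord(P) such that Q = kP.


Enumerate multiples of P until we hit Q = (12, 0):
  1P = (8, 12)
  2P = (12, 0)
Match found at i = 2.

k = 2


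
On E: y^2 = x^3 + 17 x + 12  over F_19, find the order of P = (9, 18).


Compute successive multiples of P until we hit O:
  1P = (9, 18)
  2P = (10, 17)
  3P = (1, 12)
  4P = (6, 8)
  5P = (13, 13)
  6P = (14, 12)
  7P = (2, 4)
  8P = (12, 14)
  ... (continuing to 19P)
  19P = O

ord(P) = 19


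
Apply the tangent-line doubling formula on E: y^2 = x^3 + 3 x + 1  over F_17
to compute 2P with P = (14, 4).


Doubling: s = (3 x1^2 + a) / (2 y1)
s = (3*14^2 + 3) / (2*4) mod 17 = 8
x3 = s^2 - 2 x1 mod 17 = 8^2 - 2*14 = 2
y3 = s (x1 - x3) - y1 mod 17 = 8 * (14 - 2) - 4 = 7

2P = (2, 7)


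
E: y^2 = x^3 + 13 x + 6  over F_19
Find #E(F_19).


For each x in F_19, count y with y^2 = x^3 + 13 x + 6 mod 19:
  x = 0: RHS = 6, y in [5, 14]  -> 2 point(s)
  x = 1: RHS = 1, y in [1, 18]  -> 2 point(s)
  x = 5: RHS = 6, y in [5, 14]  -> 2 point(s)
  x = 9: RHS = 16, y in [4, 15]  -> 2 point(s)
  x = 11: RHS = 17, y in [6, 13]  -> 2 point(s)
  x = 12: RHS = 9, y in [3, 16]  -> 2 point(s)
  x = 13: RHS = 16, y in [4, 15]  -> 2 point(s)
  x = 14: RHS = 6, y in [5, 14]  -> 2 point(s)
  x = 15: RHS = 4, y in [2, 17]  -> 2 point(s)
  x = 16: RHS = 16, y in [4, 15]  -> 2 point(s)
  x = 18: RHS = 11, y in [7, 12]  -> 2 point(s)
Affine points: 22. Add the point at infinity: total = 23.

#E(F_19) = 23


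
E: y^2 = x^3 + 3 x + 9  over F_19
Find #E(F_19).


For each x in F_19, count y with y^2 = x^3 + 3 x + 9 mod 19:
  x = 0: RHS = 9, y in [3, 16]  -> 2 point(s)
  x = 2: RHS = 4, y in [2, 17]  -> 2 point(s)
  x = 3: RHS = 7, y in [8, 11]  -> 2 point(s)
  x = 4: RHS = 9, y in [3, 16]  -> 2 point(s)
  x = 5: RHS = 16, y in [4, 15]  -> 2 point(s)
  x = 9: RHS = 5, y in [9, 10]  -> 2 point(s)
  x = 11: RHS = 5, y in [9, 10]  -> 2 point(s)
  x = 12: RHS = 6, y in [5, 14]  -> 2 point(s)
  x = 15: RHS = 9, y in [3, 16]  -> 2 point(s)
  x = 16: RHS = 11, y in [7, 12]  -> 2 point(s)
  x = 18: RHS = 5, y in [9, 10]  -> 2 point(s)
Affine points: 22. Add the point at infinity: total = 23.

#E(F_19) = 23


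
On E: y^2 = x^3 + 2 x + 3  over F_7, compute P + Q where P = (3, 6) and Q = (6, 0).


P != Q, so use the chord formula.
s = (y2 - y1) / (x2 - x1) = (1) / (3) mod 7 = 5
x3 = s^2 - x1 - x2 mod 7 = 5^2 - 3 - 6 = 2
y3 = s (x1 - x3) - y1 mod 7 = 5 * (3 - 2) - 6 = 6

P + Q = (2, 6)


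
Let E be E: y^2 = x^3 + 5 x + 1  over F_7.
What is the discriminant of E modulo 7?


4 a^3 + 27 b^2 = 4*5^3 + 27*1^2 = 500 + 27 = 527
Delta = -16 * (527) = -8432
Delta mod 7 = 3

Delta = 3 (mod 7)


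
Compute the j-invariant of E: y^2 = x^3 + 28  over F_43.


Delta = -16(4 a^3 + 27 b^2) mod 43 = 23
-1728 * (4 a)^3 = -1728 * (4*0)^3 mod 43 = 0
j = 0 * 23^(-1) mod 43 = 0

j = 0 (mod 43)


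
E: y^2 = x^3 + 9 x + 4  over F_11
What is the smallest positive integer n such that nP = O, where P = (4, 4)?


Compute successive multiples of P until we hit O:
  1P = (4, 4)
  2P = (1, 5)
  3P = (0, 2)
  4P = (10, 4)
  5P = (8, 7)
  6P = (3, 5)
  7P = (5, 8)
  8P = (7, 6)
  ... (continuing to 18P)
  18P = O

ord(P) = 18


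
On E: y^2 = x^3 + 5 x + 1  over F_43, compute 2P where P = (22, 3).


Doubling: s = (3 x1^2 + a) / (2 y1)
s = (3*22^2 + 5) / (2*3) mod 43 = 35
x3 = s^2 - 2 x1 mod 43 = 35^2 - 2*22 = 20
y3 = s (x1 - x3) - y1 mod 43 = 35 * (22 - 20) - 3 = 24

2P = (20, 24)


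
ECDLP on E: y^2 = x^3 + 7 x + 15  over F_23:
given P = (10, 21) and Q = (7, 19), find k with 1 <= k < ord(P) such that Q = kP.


Enumerate multiples of P until we hit Q = (7, 19):
  1P = (10, 21)
  2P = (7, 19)
Match found at i = 2.

k = 2


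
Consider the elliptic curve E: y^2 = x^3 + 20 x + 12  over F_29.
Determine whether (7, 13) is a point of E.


Check whether y^2 = x^3 + 20 x + 12 (mod 29) for (x, y) = (7, 13).
LHS: y^2 = 13^2 mod 29 = 24
RHS: x^3 + 20 x + 12 = 7^3 + 20*7 + 12 mod 29 = 2
LHS != RHS

No, not on the curve


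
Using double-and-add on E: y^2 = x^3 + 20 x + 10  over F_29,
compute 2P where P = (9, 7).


k = 2 = 10_2 (binary, LSB first: 01)
Double-and-add from P = (9, 7):
  bit 0 = 0: acc unchanged = O
  bit 1 = 1: acc = O + (27, 7) = (27, 7)

2P = (27, 7)


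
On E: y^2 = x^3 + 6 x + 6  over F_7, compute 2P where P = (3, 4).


Doubling: s = (3 x1^2 + a) / (2 y1)
s = (3*3^2 + 6) / (2*4) mod 7 = 5
x3 = s^2 - 2 x1 mod 7 = 5^2 - 2*3 = 5
y3 = s (x1 - x3) - y1 mod 7 = 5 * (3 - 5) - 4 = 0

2P = (5, 0)


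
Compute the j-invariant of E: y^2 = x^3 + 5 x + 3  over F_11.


Delta = -16(4 a^3 + 27 b^2) mod 11 = 3
-1728 * (4 a)^3 = -1728 * (4*5)^3 mod 11 = 8
j = 8 * 3^(-1) mod 11 = 10

j = 10 (mod 11)


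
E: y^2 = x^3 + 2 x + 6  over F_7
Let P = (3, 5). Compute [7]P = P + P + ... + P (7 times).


k = 7 = 111_2 (binary, LSB first: 111)
Double-and-add from P = (3, 5):
  bit 0 = 1: acc = O + (3, 5) = (3, 5)
  bit 1 = 1: acc = (3, 5) + (5, 6) = (1, 3)
  bit 2 = 1: acc = (1, 3) + (4, 1) = (4, 6)

7P = (4, 6)


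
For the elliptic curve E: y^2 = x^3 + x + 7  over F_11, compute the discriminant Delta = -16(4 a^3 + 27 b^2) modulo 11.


4 a^3 + 27 b^2 = 4*1^3 + 27*7^2 = 4 + 1323 = 1327
Delta = -16 * (1327) = -21232
Delta mod 11 = 9

Delta = 9 (mod 11)


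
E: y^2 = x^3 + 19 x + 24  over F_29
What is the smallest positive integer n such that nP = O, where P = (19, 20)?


Compute successive multiples of P until we hit O:
  1P = (19, 20)
  2P = (20, 9)
  3P = (24, 6)
  4P = (24, 23)
  5P = (20, 20)
  6P = (19, 9)
  7P = O

ord(P) = 7


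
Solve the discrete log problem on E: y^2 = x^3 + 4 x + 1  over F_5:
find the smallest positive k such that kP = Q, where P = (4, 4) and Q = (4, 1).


Enumerate multiples of P until we hit Q = (4, 1):
  1P = (4, 4)
  2P = (3, 0)
  3P = (4, 1)
Match found at i = 3.

k = 3


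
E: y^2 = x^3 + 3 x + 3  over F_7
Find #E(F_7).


For each x in F_7, count y with y^2 = x^3 + 3 x + 3 mod 7:
  x = 1: RHS = 0, y in [0]  -> 1 point(s)
  x = 3: RHS = 4, y in [2, 5]  -> 2 point(s)
  x = 4: RHS = 2, y in [3, 4]  -> 2 point(s)
Affine points: 5. Add the point at infinity: total = 6.

#E(F_7) = 6


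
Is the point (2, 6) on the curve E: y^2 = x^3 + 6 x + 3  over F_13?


Check whether y^2 = x^3 + 6 x + 3 (mod 13) for (x, y) = (2, 6).
LHS: y^2 = 6^2 mod 13 = 10
RHS: x^3 + 6 x + 3 = 2^3 + 6*2 + 3 mod 13 = 10
LHS = RHS

Yes, on the curve


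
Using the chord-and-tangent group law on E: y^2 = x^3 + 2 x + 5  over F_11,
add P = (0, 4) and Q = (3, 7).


P != Q, so use the chord formula.
s = (y2 - y1) / (x2 - x1) = (3) / (3) mod 11 = 1
x3 = s^2 - x1 - x2 mod 11 = 1^2 - 0 - 3 = 9
y3 = s (x1 - x3) - y1 mod 11 = 1 * (0 - 9) - 4 = 9

P + Q = (9, 9)


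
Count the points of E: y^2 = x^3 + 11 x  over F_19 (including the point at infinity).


For each x in F_19, count y with y^2 = x^3 + 11 x + 0 mod 19:
  x = 0: RHS = 0, y in [0]  -> 1 point(s)
  x = 2: RHS = 11, y in [7, 12]  -> 2 point(s)
  x = 5: RHS = 9, y in [3, 16]  -> 2 point(s)
  x = 6: RHS = 16, y in [4, 15]  -> 2 point(s)
  x = 8: RHS = 11, y in [7, 12]  -> 2 point(s)
  x = 9: RHS = 11, y in [7, 12]  -> 2 point(s)
  x = 12: RHS = 17, y in [6, 13]  -> 2 point(s)
  x = 15: RHS = 6, y in [5, 14]  -> 2 point(s)
  x = 16: RHS = 16, y in [4, 15]  -> 2 point(s)
  x = 18: RHS = 7, y in [8, 11]  -> 2 point(s)
Affine points: 19. Add the point at infinity: total = 20.

#E(F_19) = 20


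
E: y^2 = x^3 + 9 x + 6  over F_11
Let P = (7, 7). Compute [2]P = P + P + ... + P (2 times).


k = 2 = 10_2 (binary, LSB first: 01)
Double-and-add from P = (7, 7):
  bit 0 = 0: acc unchanged = O
  bit 1 = 1: acc = O + (6, 1) = (6, 1)

2P = (6, 1)


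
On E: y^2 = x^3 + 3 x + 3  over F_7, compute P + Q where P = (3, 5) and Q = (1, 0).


P != Q, so use the chord formula.
s = (y2 - y1) / (x2 - x1) = (2) / (5) mod 7 = 6
x3 = s^2 - x1 - x2 mod 7 = 6^2 - 3 - 1 = 4
y3 = s (x1 - x3) - y1 mod 7 = 6 * (3 - 4) - 5 = 3

P + Q = (4, 3)


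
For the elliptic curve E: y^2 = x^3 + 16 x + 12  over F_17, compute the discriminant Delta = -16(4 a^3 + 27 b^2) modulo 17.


4 a^3 + 27 b^2 = 4*16^3 + 27*12^2 = 16384 + 3888 = 20272
Delta = -16 * (20272) = -324352
Delta mod 17 = 8

Delta = 8 (mod 17)


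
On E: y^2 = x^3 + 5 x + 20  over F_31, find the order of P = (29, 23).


Compute successive multiples of P until we hit O:
  1P = (29, 23)
  2P = (13, 22)
  3P = (24, 18)
  4P = (10, 27)
  5P = (30, 18)
  6P = (28, 3)
  7P = (2, 21)
  8P = (8, 13)
  ... (continuing to 28P)
  28P = O

ord(P) = 28


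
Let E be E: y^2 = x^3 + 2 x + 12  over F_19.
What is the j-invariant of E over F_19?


Delta = -16(4 a^3 + 27 b^2) mod 19 = 18
-1728 * (4 a)^3 = -1728 * (4*2)^3 mod 19 = 18
j = 18 * 18^(-1) mod 19 = 1

j = 1 (mod 19)


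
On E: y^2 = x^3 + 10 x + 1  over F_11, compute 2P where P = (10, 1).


Doubling: s = (3 x1^2 + a) / (2 y1)
s = (3*10^2 + 10) / (2*1) mod 11 = 1
x3 = s^2 - 2 x1 mod 11 = 1^2 - 2*10 = 3
y3 = s (x1 - x3) - y1 mod 11 = 1 * (10 - 3) - 1 = 6

2P = (3, 6)


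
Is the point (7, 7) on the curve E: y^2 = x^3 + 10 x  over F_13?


Check whether y^2 = x^3 + 10 x + 0 (mod 13) for (x, y) = (7, 7).
LHS: y^2 = 7^2 mod 13 = 10
RHS: x^3 + 10 x + 0 = 7^3 + 10*7 + 0 mod 13 = 10
LHS = RHS

Yes, on the curve


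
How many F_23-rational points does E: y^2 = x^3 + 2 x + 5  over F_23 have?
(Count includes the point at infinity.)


For each x in F_23, count y with y^2 = x^3 + 2 x + 5 mod 23:
  x = 1: RHS = 8, y in [10, 13]  -> 2 point(s)
  x = 4: RHS = 8, y in [10, 13]  -> 2 point(s)
  x = 5: RHS = 2, y in [5, 18]  -> 2 point(s)
  x = 6: RHS = 3, y in [7, 16]  -> 2 point(s)
  x = 8: RHS = 4, y in [2, 21]  -> 2 point(s)
  x = 9: RHS = 16, y in [4, 19]  -> 2 point(s)
  x = 10: RHS = 13, y in [6, 17]  -> 2 point(s)
  x = 11: RHS = 1, y in [1, 22]  -> 2 point(s)
  x = 12: RHS = 9, y in [3, 20]  -> 2 point(s)
  x = 15: RHS = 6, y in [11, 12]  -> 2 point(s)
  x = 16: RHS = 16, y in [4, 19]  -> 2 point(s)
  x = 18: RHS = 8, y in [10, 13]  -> 2 point(s)
  x = 19: RHS = 2, y in [5, 18]  -> 2 point(s)
  x = 20: RHS = 18, y in [8, 15]  -> 2 point(s)
  x = 21: RHS = 16, y in [4, 19]  -> 2 point(s)
  x = 22: RHS = 2, y in [5, 18]  -> 2 point(s)
Affine points: 32. Add the point at infinity: total = 33.

#E(F_23) = 33


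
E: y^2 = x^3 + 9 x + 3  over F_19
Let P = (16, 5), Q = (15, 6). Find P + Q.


P != Q, so use the chord formula.
s = (y2 - y1) / (x2 - x1) = (1) / (18) mod 19 = 18
x3 = s^2 - x1 - x2 mod 19 = 18^2 - 16 - 15 = 8
y3 = s (x1 - x3) - y1 mod 19 = 18 * (16 - 8) - 5 = 6

P + Q = (8, 6)


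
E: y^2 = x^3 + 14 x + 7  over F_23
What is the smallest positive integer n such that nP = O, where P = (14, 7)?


Compute successive multiples of P until we hit O:
  1P = (14, 7)
  2P = (4, 9)
  3P = (17, 12)
  4P = (5, 8)
  5P = (6, 10)
  6P = (15, 2)
  7P = (19, 18)
  8P = (16, 7)
  ... (continuing to 17P)
  17P = O

ord(P) = 17


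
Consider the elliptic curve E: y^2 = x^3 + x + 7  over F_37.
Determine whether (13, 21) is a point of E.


Check whether y^2 = x^3 + 1 x + 7 (mod 37) for (x, y) = (13, 21).
LHS: y^2 = 21^2 mod 37 = 34
RHS: x^3 + 1 x + 7 = 13^3 + 1*13 + 7 mod 37 = 34
LHS = RHS

Yes, on the curve


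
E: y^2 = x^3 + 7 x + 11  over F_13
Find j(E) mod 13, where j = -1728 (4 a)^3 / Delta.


Delta = -16(4 a^3 + 27 b^2) mod 13 = 6
-1728 * (4 a)^3 = -1728 * (4*7)^3 mod 13 = 8
j = 8 * 6^(-1) mod 13 = 10

j = 10 (mod 13)


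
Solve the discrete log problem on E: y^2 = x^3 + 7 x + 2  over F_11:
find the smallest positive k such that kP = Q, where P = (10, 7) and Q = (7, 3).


Enumerate multiples of P until we hit Q = (7, 3):
  1P = (10, 7)
  2P = (7, 3)
Match found at i = 2.

k = 2


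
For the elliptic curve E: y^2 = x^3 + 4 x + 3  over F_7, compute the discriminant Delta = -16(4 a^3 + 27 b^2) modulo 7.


4 a^3 + 27 b^2 = 4*4^3 + 27*3^2 = 256 + 243 = 499
Delta = -16 * (499) = -7984
Delta mod 7 = 3

Delta = 3 (mod 7)


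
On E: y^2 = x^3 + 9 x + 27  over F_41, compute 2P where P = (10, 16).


Doubling: s = (3 x1^2 + a) / (2 y1)
s = (3*10^2 + 9) / (2*16) mod 41 = 34
x3 = s^2 - 2 x1 mod 41 = 34^2 - 2*10 = 29
y3 = s (x1 - x3) - y1 mod 41 = 34 * (10 - 29) - 16 = 35

2P = (29, 35)


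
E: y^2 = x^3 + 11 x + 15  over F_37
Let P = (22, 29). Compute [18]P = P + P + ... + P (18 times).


k = 18 = 10010_2 (binary, LSB first: 01001)
Double-and-add from P = (22, 29):
  bit 0 = 0: acc unchanged = O
  bit 1 = 1: acc = O + (20, 24) = (20, 24)
  bit 2 = 0: acc unchanged = (20, 24)
  bit 3 = 0: acc unchanged = (20, 24)
  bit 4 = 1: acc = (20, 24) + (23, 15) = (3, 36)

18P = (3, 36)


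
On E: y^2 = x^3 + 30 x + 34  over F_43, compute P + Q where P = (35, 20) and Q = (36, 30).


P != Q, so use the chord formula.
s = (y2 - y1) / (x2 - x1) = (10) / (1) mod 43 = 10
x3 = s^2 - x1 - x2 mod 43 = 10^2 - 35 - 36 = 29
y3 = s (x1 - x3) - y1 mod 43 = 10 * (35 - 29) - 20 = 40

P + Q = (29, 40)


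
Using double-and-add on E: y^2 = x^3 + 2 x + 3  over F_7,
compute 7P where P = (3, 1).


k = 7 = 111_2 (binary, LSB first: 111)
Double-and-add from P = (3, 1):
  bit 0 = 1: acc = O + (3, 1) = (3, 1)
  bit 1 = 1: acc = (3, 1) + (3, 6) = O
  bit 2 = 1: acc = O + (3, 1) = (3, 1)

7P = (3, 1)


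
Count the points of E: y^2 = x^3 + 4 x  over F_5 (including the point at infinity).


For each x in F_5, count y with y^2 = x^3 + 4 x + 0 mod 5:
  x = 0: RHS = 0, y in [0]  -> 1 point(s)
  x = 1: RHS = 0, y in [0]  -> 1 point(s)
  x = 2: RHS = 1, y in [1, 4]  -> 2 point(s)
  x = 3: RHS = 4, y in [2, 3]  -> 2 point(s)
  x = 4: RHS = 0, y in [0]  -> 1 point(s)
Affine points: 7. Add the point at infinity: total = 8.

#E(F_5) = 8


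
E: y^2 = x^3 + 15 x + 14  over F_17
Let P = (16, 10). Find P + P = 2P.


Doubling: s = (3 x1^2 + a) / (2 y1)
s = (3*16^2 + 15) / (2*10) mod 17 = 6
x3 = s^2 - 2 x1 mod 17 = 6^2 - 2*16 = 4
y3 = s (x1 - x3) - y1 mod 17 = 6 * (16 - 4) - 10 = 11

2P = (4, 11)


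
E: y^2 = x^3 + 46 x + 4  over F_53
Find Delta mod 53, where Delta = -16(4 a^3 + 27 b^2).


4 a^3 + 27 b^2 = 4*46^3 + 27*4^2 = 389344 + 432 = 389776
Delta = -16 * (389776) = -6236416
Delta mod 53 = 41

Delta = 41 (mod 53)


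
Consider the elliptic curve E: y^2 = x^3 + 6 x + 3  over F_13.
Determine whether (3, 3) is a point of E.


Check whether y^2 = x^3 + 6 x + 3 (mod 13) for (x, y) = (3, 3).
LHS: y^2 = 3^2 mod 13 = 9
RHS: x^3 + 6 x + 3 = 3^3 + 6*3 + 3 mod 13 = 9
LHS = RHS

Yes, on the curve
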